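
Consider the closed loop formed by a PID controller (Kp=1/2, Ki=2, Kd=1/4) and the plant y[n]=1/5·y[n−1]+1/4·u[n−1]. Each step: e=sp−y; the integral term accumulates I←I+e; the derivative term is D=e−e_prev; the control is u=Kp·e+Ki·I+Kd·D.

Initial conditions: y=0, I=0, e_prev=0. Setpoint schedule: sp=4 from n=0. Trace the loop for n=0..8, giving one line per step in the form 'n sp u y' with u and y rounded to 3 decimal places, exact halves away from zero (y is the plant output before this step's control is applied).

0 4 11.000 0.000
1 4 10.438 2.750
2 4 12.499 3.159
3 4 12.640 3.757
4 4 12.851 3.911
5 4 12.837 3.995
6 4 12.831 4.008
7 4 12.815 4.009
8 4 12.807 4.006

(exact arithmetic carried between steps; '≈' marks a value shown rounded to 6 d.p. or computed from one; I and e_prev carry over from the previous line; the table rounds u and y to 3 d.p., halves away from zero)
n=0: y=0, sp=4, e=sp−y=4; I=4, D=e−e_prev=4; u=1/2·4+2·4+1/4·4=11; next y=1/5·0+1/4·11=2.75
n=1: y=2.75, sp=4, e=sp−y=1.25; I=5.25, D=e−e_prev=-2.75; u=1/2·1.25+2·5.25+1/4·(-2.75)=10.4375; next y=1/5·2.75+1/4·10.4375=3.159375
n=2: y=3.159375, sp=4, e=sp−y=0.840625; I=6.090625, D=e−e_prev=-0.409375; u=1/2·0.840625+2·6.090625+1/4·(-0.409375)≈12.499219; next y=1/5·3.159375+1/4·12.499219≈3.756680
n=3: y≈3.756680, sp=4, e=sp−y≈0.243320; I≈6.333945, D=e−e_prev≈-0.597305; u=1/2·0.243320+2·6.333945+1/4·(-0.597305)≈12.640225; next y=1/5·3.756680+1/4·12.640225≈3.911392
n=4: y≈3.911392, sp=4, e=sp−y≈0.088608; I≈6.422553, D=e−e_prev≈-0.154712; u=1/2·0.088608+2·6.422553+1/4·(-0.154712)≈12.850732; next y=1/5·3.911392+1/4·12.850732≈3.994961
n=5: y≈3.994961, sp=4, e=sp−y≈0.005039; I≈6.427592, D=e−e_prev≈-0.083569; u=1/2·0.005039+2·6.427592+1/4·(-0.083569)≈12.836810; next y=1/5·3.994961+1/4·12.836810≈4.008195
n=6: y≈4.008195, sp=4, e=sp−y≈-0.008195; I≈6.419397, D=e−e_prev≈-0.013233; u=1/2·(-0.008195)+2·6.419397+1/4·(-0.013233)≈12.831388; next y=1/5·4.008195+1/4·12.831388≈4.009486
n=7: y≈4.009486, sp=4, e=sp−y≈-0.009486; I≈6.409911, D=e−e_prev≈-0.001291; u=1/2·(-0.009486)+2·6.409911+1/4·(-0.001291)≈12.814756; next y=1/5·4.009486+1/4·12.814756≈4.005586
n=8: y≈4.005586, sp=4, e=sp−y≈-0.005586; I≈6.404325, D=e−e_prev≈0.003900; u=1/2·(-0.005586)+2·6.404325+1/4·0.003900≈12.806831; next y=1/5·4.005586+1/4·12.806831≈4.002825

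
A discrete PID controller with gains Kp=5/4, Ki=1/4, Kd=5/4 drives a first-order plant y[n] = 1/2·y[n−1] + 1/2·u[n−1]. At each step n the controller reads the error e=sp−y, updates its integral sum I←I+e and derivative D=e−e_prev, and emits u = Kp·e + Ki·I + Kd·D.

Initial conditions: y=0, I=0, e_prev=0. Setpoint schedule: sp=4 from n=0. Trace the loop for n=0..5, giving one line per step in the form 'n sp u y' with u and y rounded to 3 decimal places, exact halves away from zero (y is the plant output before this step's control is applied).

(exact arithmetic carried between steps; '≈' marks a value shown rounded to 6 d.p. or computed from one; I and e_prev carry over from the previous line; the table rounds u and y to 3 d.p., halves away from zero)
n=0: y=0, sp=4, e=sp−y=4; I=4, D=e−e_prev=4; u=5/4·4+1/4·4+5/4·4=11; next y=1/2·0+1/2·11=5.5
n=1: y=5.5, sp=4, e=sp−y=-1.5; I=2.5, D=e−e_prev=-5.5; u=5/4·(-1.5)+1/4·2.5+5/4·(-5.5)=-8.125; next y=1/2·5.5+1/2·(-8.125)=-1.3125
n=2: y=-1.3125, sp=4, e=sp−y=5.3125; I=7.8125, D=e−e_prev=6.8125; u=5/4·5.3125+1/4·7.8125+5/4·6.8125=17.109375; next y=1/2·(-1.3125)+1/2·17.109375≈7.898438
n=3: y≈7.898438, sp=4, e=sp−y≈-3.898438; I≈3.914063, D=e−e_prev≈-9.210938; u=5/4·(-3.898438)+1/4·3.914063+5/4·(-9.210938)≈-15.408203; next y=1/2·7.898438+1/2·(-15.408203)≈-3.754883
n=4: y≈-3.754883, sp=4, e=sp−y≈7.754883; I≈11.668945, D=e−e_prev≈11.653320; u=5/4·7.754883+1/4·11.668945+5/4·11.653320≈27.177490; next y=1/2·(-3.754883)+1/2·27.177490≈11.711304
n=5: y≈11.711304, sp=4, e=sp−y≈-7.711304; I≈3.957642, D=e−e_prev≈-15.466187; u=5/4·(-7.711304)+1/4·3.957642+5/4·(-15.466187)≈-27.982452; next y=1/2·11.711304+1/2·(-27.982452)≈-8.135574

0 4 11.000 0.000
1 4 -8.125 5.500
2 4 17.109 -1.313
3 4 -15.408 7.898
4 4 27.177 -3.755
5 4 -27.982 11.711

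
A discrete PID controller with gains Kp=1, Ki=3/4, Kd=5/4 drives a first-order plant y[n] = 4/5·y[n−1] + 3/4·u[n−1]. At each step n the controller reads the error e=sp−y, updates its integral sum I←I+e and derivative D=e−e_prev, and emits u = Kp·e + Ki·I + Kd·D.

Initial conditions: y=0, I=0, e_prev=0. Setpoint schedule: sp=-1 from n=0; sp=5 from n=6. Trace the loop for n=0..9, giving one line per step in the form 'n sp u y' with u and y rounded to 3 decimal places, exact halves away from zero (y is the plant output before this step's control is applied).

(exact arithmetic carried between steps; '≈' marks a value shown rounded to 6 d.p. or computed from one; I and e_prev carry over from the previous line; the table rounds u and y to 3 d.p., halves away from zero)
n=0: y=0, sp=-1, e=sp−y=-1; I=-1, D=e−e_prev=-1; u=1·(-1)+3/4·(-1)+5/4·(-1)=-3; next y=4/5·0+3/4·(-3)=-2.25
n=1: y=-2.25, sp=-1, e=sp−y=1.25; I=0.25, D=e−e_prev=2.25; u=1·1.25+3/4·0.25+5/4·2.25=4.25; next y=4/5·(-2.25)+3/4·4.25=1.3875
n=2: y=1.3875, sp=-1, e=sp−y=-2.3875; I=-2.1375, D=e−e_prev=-3.6375; u=1·(-2.3875)+3/4·(-2.1375)+5/4·(-3.6375)=-8.5375; next y=4/5·1.3875+3/4·(-8.5375)=-5.293125
n=3: y=-5.293125, sp=-1, e=sp−y=4.293125; I=2.155625, D=e−e_prev=6.680625; u=1·4.293125+3/4·2.155625+5/4·6.680625=14.260625; next y=4/5·(-5.293125)+3/4·14.260625≈6.460969
n=4: y≈6.460969, sp=-1, e=sp−y≈-7.460969; I≈-5.305344, D=e−e_prev≈-11.754094; u=1·(-7.460969)+3/4·(-5.305344)+5/4·(-11.754094)≈-26.132594; next y=4/5·6.460969+3/4·(-26.132594)≈-14.430670
n=5: y≈-14.430670, sp=-1, e=sp−y≈13.430670; I≈8.125327, D=e−e_prev≈20.891639; u=1·13.430670+3/4·8.125327+5/4·20.891639≈45.639214; next y=4/5·(-14.430670)+3/4·45.639214≈22.684874
n=6: y≈22.684874, sp=5, e=sp−y≈-17.684874; I≈-9.559548, D=e−e_prev≈-31.115545; u=1·(-17.684874)+3/4·(-9.559548)+5/4·(-31.115545)≈-63.748966; next y=4/5·22.684874+3/4·(-63.748966)≈-29.663825
n=7: y≈-29.663825, sp=5, e=sp−y≈34.663825; I≈25.104277, D=e−e_prev≈52.348699; u=1·34.663825+3/4·25.104277+5/4·52.348699≈118.927907; next y=4/5·(-29.663825)+3/4·118.927907≈65.464870
n=8: y≈65.464870, sp=5, e=sp−y≈-60.464870; I≈-35.360593, D=e−e_prev≈-95.128695; u=1·(-60.464870)+3/4·(-35.360593)+5/4·(-95.128695)≈-205.896184; next y=4/5·65.464870+3/4·(-205.896184)≈-102.050242
n=9: y≈-102.050242, sp=5, e=sp−y≈107.050242; I≈71.689649, D=e−e_prev≈167.515112; u=1·107.050242+3/4·71.689649+5/4·167.515112≈370.211368; next y=4/5·(-102.050242)+3/4·370.211368≈196.018333

0 -1 -3.000 0.000
1 -1 4.250 -2.250
2 -1 -8.538 1.388
3 -1 14.261 -5.293
4 -1 -26.133 6.461
5 -1 45.639 -14.431
6 5 -63.749 22.685
7 5 118.928 -29.664
8 5 -205.896 65.465
9 5 370.211 -102.050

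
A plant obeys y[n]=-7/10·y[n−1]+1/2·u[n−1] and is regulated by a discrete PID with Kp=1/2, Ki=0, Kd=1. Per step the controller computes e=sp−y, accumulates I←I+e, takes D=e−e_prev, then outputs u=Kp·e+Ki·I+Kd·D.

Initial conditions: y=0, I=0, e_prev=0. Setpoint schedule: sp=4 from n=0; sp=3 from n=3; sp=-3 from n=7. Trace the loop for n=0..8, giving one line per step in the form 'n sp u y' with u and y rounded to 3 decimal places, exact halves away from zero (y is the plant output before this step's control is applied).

0 4 6.000 0.000
1 4 -2.500 3.000
2 4 10.025 -3.350
3 3 -13.886 7.358
4 3 26.998 -12.093
5 3 -43.540 21.964
6 3 79.181 -37.145
7 -3 -143.033 65.592
8 -3 240.238 -117.431

(exact arithmetic carried between steps; '≈' marks a value shown rounded to 6 d.p. or computed from one; I and e_prev carry over from the previous line; the table rounds u and y to 3 d.p., halves away from zero)
n=0: y=0, sp=4, e=sp−y=4; I=4, D=e−e_prev=4; u=1/2·4+0·4+1·4=6; next y=-7/10·0+1/2·6=3
n=1: y=3, sp=4, e=sp−y=1; I=5, D=e−e_prev=-3; u=1/2·1+0·5+1·(-3)=-2.5; next y=-7/10·3+1/2·(-2.5)=-3.35
n=2: y=-3.35, sp=4, e=sp−y=7.35; I=12.35, D=e−e_prev=6.35; u=1/2·7.35+0·12.35+1·6.35=10.025; next y=-7/10·(-3.35)+1/2·10.025=7.3575
n=3: y=7.3575, sp=3, e=sp−y=-4.3575; I=7.9925, D=e−e_prev=-11.7075; u=1/2·(-4.3575)+0·7.9925+1·(-11.7075)=-13.88625; next y=-7/10·7.3575+1/2·(-13.88625)=-12.093375
n=4: y=-12.093375, sp=3, e=sp−y=15.093375; I=23.085875, D=e−e_prev=19.450875; u=1/2·15.093375+0·23.085875+1·19.450875≈26.997563; next y=-7/10·(-12.093375)+1/2·26.997563≈21.964144
n=5: y≈21.964144, sp=3, e=sp−y≈-18.964144; I≈4.121731, D=e−e_prev≈-34.057519; u=1/2·(-18.964144)+0·4.121731+1·(-34.057519)≈-43.539591; next y=-7/10·21.964144+1/2·(-43.539591)≈-37.144696
n=6: y≈-37.144696, sp=3, e=sp−y≈40.144696; I≈44.266427, D=e−e_prev≈59.108840; u=1/2·40.144696+0·44.266427+1·59.108840≈79.181188; next y=-7/10·(-37.144696)+1/2·79.181188≈65.591881
n=7: y≈65.591881, sp=-3, e=sp−y≈-68.591881; I≈-24.325454, D=e−e_prev≈-108.736577; u=1/2·(-68.591881)+0·(-24.325454)+1·(-108.736577)≈-143.032517; next y=-7/10·65.591881+1/2·(-143.032517)≈-117.430575
n=8: y≈-117.430575, sp=-3, e=sp−y≈114.430575; I≈90.105122, D=e−e_prev≈183.022456; u=1/2·114.430575+0·90.105122+1·183.022456≈240.237744; next y=-7/10·(-117.430575)+1/2·240.237744≈202.320275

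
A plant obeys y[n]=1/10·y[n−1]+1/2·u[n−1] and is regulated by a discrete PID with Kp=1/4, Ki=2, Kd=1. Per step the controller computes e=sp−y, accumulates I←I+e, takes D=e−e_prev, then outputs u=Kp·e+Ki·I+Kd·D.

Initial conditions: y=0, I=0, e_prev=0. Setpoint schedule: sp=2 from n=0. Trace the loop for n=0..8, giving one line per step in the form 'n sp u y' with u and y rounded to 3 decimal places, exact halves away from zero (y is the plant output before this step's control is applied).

(exact arithmetic carried between steps; '≈' marks a value shown rounded to 6 d.p. or computed from one; I and e_prev carry over from the previous line; the table rounds u and y to 3 d.p., halves away from zero)
n=0: y=0, sp=2, e=sp−y=2; I=2, D=e−e_prev=2; u=1/4·2+2·2+1·2=6.5; next y=1/10·0+1/2·6.5=3.25
n=1: y=3.25, sp=2, e=sp−y=-1.25; I=0.75, D=e−e_prev=-3.25; u=1/4·(-1.25)+2·0.75+1·(-3.25)=-2.0625; next y=1/10·3.25+1/2·(-2.0625)=-0.70625
n=2: y=-0.70625, sp=2, e=sp−y=2.70625; I=3.45625, D=e−e_prev=3.95625; u=1/4·2.70625+2·3.45625+1·3.95625≈11.545313; next y=1/10·(-0.70625)+1/2·11.545313≈5.702031
n=3: y≈5.702031, sp=2, e=sp−y≈-3.702031; I≈-0.245781, D=e−e_prev≈-6.408281; u=1/4·(-3.702031)+2·(-0.245781)+1·(-6.408281)≈-7.825352; next y=1/10·5.702031+1/2·(-7.825352)≈-3.342473
n=4: y≈-3.342473, sp=2, e=sp−y≈5.342473; I≈5.096691, D=e−e_prev≈9.044504; u=1/4·5.342473+2·5.096691+1·9.044504≈20.573505; next y=1/10·(-3.342473)+1/2·20.573505≈9.952505
n=5: y≈9.952505, sp=2, e=sp−y≈-7.952505; I≈-2.855814, D=e−e_prev≈-13.294978; u=1/4·(-7.952505)+2·(-2.855814)+1·(-13.294978)≈-20.994732; next y=1/10·9.952505+1/2·(-20.994732)≈-9.502115
n=6: y≈-9.502115, sp=2, e=sp−y≈11.502115; I≈8.646302, D=e−e_prev≈19.454620; u=1/4·11.502115+2·8.646302+1·19.454620≈39.622752; next y=1/10·(-9.502115)+1/2·39.622752≈18.861165
n=7: y≈18.861165, sp=2, e=sp−y≈-16.861165; I≈-8.214863, D=e−e_prev≈-28.363280; u=1/4·(-16.861165)+2·(-8.214863)+1·(-28.363280)≈-49.008297; next y=1/10·18.861165+1/2·(-49.008297)≈-22.618032
n=8: y≈-22.618032, sp=2, e=sp−y≈24.618032; I≈16.403169, D=e−e_prev≈41.479197; u=1/4·24.618032+2·16.403169+1·41.479197≈80.440043; next y=1/10·(-22.618032)+1/2·80.440043≈37.958218

0 2 6.500 0.000
1 2 -2.063 3.250
2 2 11.545 -0.706
3 2 -7.825 5.702
4 2 20.574 -3.342
5 2 -20.995 9.953
6 2 39.623 -9.502
7 2 -49.008 18.861
8 2 80.440 -22.618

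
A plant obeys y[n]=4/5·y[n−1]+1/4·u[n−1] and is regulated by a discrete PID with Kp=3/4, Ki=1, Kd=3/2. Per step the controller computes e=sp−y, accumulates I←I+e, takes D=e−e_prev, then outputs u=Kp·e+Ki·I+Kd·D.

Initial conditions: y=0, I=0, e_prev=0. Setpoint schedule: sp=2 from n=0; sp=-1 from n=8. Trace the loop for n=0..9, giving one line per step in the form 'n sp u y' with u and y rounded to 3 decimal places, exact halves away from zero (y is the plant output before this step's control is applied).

0 2 6.500 0.000
1 2 0.219 1.625
2 2 3.910 1.355
3 2 1.853 2.061
4 2 2.686 2.112
5 2 1.841 2.361
6 2 1.892 2.349
7 2 1.515 2.352
8 -1 -8.285 2.261
9 -1 1.018 -0.263

(exact arithmetic carried between steps; '≈' marks a value shown rounded to 6 d.p. or computed from one; I and e_prev carry over from the previous line; the table rounds u and y to 3 d.p., halves away from zero)
n=0: y=0, sp=2, e=sp−y=2; I=2, D=e−e_prev=2; u=3/4·2+1·2+3/2·2=6.5; next y=4/5·0+1/4·6.5=1.625
n=1: y=1.625, sp=2, e=sp−y=0.375; I=2.375, D=e−e_prev=-1.625; u=3/4·0.375+1·2.375+3/2·(-1.625)=0.21875; next y=4/5·1.625+1/4·0.21875≈1.354688
n=2: y≈1.354688, sp=2, e=sp−y≈0.645313; I≈3.020313, D=e−e_prev≈0.270313; u=3/4·0.645313+1·3.020313+3/2·0.270313≈3.909766; next y=4/5·1.354688+1/4·3.909766≈2.061191
n=3: y≈2.061191, sp=2, e=sp−y≈-0.061191; I≈2.959121, D=e−e_prev≈-0.706504; u=3/4·(-0.061191)+1·2.959121+3/2·(-0.706504)≈1.853472; next y=4/5·2.061191+1/4·1.853472≈2.112321
n=4: y≈2.112321, sp=2, e=sp−y≈-0.112321; I≈2.846800, D=e−e_prev≈-0.051130; u=3/4·(-0.112321)+1·2.846800+3/2·(-0.051130)≈2.685865; next y=4/5·2.112321+1/4·2.685865≈2.361323
n=5: y≈2.361323, sp=2, e=sp−y≈-0.361323; I≈2.485477, D=e−e_prev≈-0.249002; u=3/4·(-0.361323)+1·2.485477+3/2·(-0.249002)≈1.840982; next y=4/5·2.361323+1/4·1.840982≈2.349304
n=6: y≈2.349304, sp=2, e=sp−y≈-0.349304; I≈2.136173, D=e−e_prev≈0.012019; u=3/4·(-0.349304)+1·2.136173+3/2·0.012019≈1.892224; next y=4/5·2.349304+1/4·1.892224≈2.352499
n=7: y≈2.352499, sp=2, e=sp−y≈-0.352499; I≈1.783674, D=e−e_prev≈-0.003195; u=3/4·(-0.352499)+1·1.783674+3/2·(-0.003195)≈1.514507; next y=4/5·2.352499+1/4·1.514507≈2.260626
n=8: y≈2.260626, sp=-1, e=sp−y≈-3.260626; I≈-1.476952, D=e−e_prev≈-2.908127; u=3/4·(-3.260626)+1·(-1.476952)+3/2·(-2.908127)≈-8.284612; next y=4/5·2.260626+1/4·(-8.284612)≈-0.262652
n=9: y≈-0.262652, sp=-1, e=sp−y≈-0.737348; I≈-2.214300, D=e−e_prev≈2.523278; u=3/4·(-0.737348)+1·(-2.214300)+3/2·2.523278≈1.017607; next y=4/5·(-0.262652)+1/4·1.017607≈0.044280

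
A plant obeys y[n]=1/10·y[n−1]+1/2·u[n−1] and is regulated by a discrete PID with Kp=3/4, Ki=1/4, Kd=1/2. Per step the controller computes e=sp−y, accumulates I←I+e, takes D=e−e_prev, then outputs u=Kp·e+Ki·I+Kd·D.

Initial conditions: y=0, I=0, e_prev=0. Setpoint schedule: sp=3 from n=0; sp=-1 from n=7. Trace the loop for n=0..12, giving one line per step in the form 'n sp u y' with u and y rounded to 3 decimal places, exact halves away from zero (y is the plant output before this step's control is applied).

(exact arithmetic carried between steps; '≈' marks a value shown rounded to 6 d.p. or computed from one; I and e_prev carry over from the previous line; the table rounds u and y to 3 d.p., halves away from zero)
n=0: y=0, sp=3, e=sp−y=3; I=3, D=e−e_prev=3; u=3/4·3+1/4·3+1/2·3=4.5; next y=1/10·0+1/2·4.5=2.25
n=1: y=2.25, sp=3, e=sp−y=0.75; I=3.75, D=e−e_prev=-2.25; u=3/4·0.75+1/4·3.75+1/2·(-2.25)=0.375; next y=1/10·2.25+1/2·0.375=0.4125
n=2: y=0.4125, sp=3, e=sp−y=2.5875; I=6.3375, D=e−e_prev=1.8375; u=3/4·2.5875+1/4·6.3375+1/2·1.8375=4.44375; next y=1/10·0.4125+1/2·4.44375=2.263125
n=3: y=2.263125, sp=3, e=sp−y=0.736875; I=7.074375, D=e−e_prev=-1.850625; u=3/4·0.736875+1/4·7.074375+1/2·(-1.850625)≈1.395938; next y=1/10·2.263125+1/2·1.395938≈0.924281
n=4: y≈0.924281, sp=3, e=sp−y≈2.075719; I≈9.150094, D=e−e_prev≈1.338844; u=3/4·2.075719+1/4·9.150094+1/2·1.338844≈4.513734; next y=1/10·0.924281+1/2·4.513734≈2.349295
n=5: y≈2.349295, sp=3, e=sp−y≈0.650705; I≈9.800798, D=e−e_prev≈-1.425014; u=3/4·0.650705+1/4·9.800798+1/2·(-1.425014)≈2.225721; next y=1/10·2.349295+1/2·2.225721≈1.347790
n=6: y≈1.347790, sp=3, e=sp−y≈1.652210; I≈11.453008, D=e−e_prev≈1.001505; u=3/4·1.652210+1/4·11.453008+1/2·1.001505≈4.603162; next y=1/10·1.347790+1/2·4.603162≈2.436360
n=7: y≈2.436360, sp=-1, e=sp−y≈-3.436360; I≈8.016648, D=e−e_prev≈-5.088570; u=3/4·(-3.436360)+1/4·8.016648+1/2·(-5.088570)≈-3.117393; next y=1/10·2.436360+1/2·(-3.117393)≈-1.315060
n=8: y≈-1.315060, sp=-1, e=sp−y≈0.315060; I≈8.331709, D=e−e_prev≈3.751421; u=3/4·0.315060+1/4·8.331709+1/2·3.751421≈4.194933; next y=1/10·(-1.315060)+1/2·4.194933≈1.965960
n=9: y≈1.965960, sp=-1, e=sp−y≈-2.965960; I≈5.365748, D=e−e_prev≈-3.281021; u=3/4·(-2.965960)+1/4·5.365748+1/2·(-3.281021)≈-2.523544; next y=1/10·1.965960+1/2·(-2.523544)≈-1.065176
n=10: y≈-1.065176, sp=-1, e=sp−y≈0.065176; I≈5.430924, D=e−e_prev≈3.031136; u=3/4·0.065176+1/4·5.430924+1/2·3.031136≈2.922181; next y=1/10·(-1.065176)+1/2·2.922181≈1.354573
n=11: y≈1.354573, sp=-1, e=sp−y≈-2.354573; I≈3.076351, D=e−e_prev≈-2.419749; u=3/4·(-2.354573)+1/4·3.076351+1/2·(-2.419749)≈-2.206716; next y=1/10·1.354573+1/2·(-2.206716)≈-0.967901
n=12: y≈-0.967901, sp=-1, e=sp−y≈-0.032099; I≈3.044252, D=e−e_prev≈2.322474; u=3/4·(-0.032099)+1/4·3.044252+1/2·2.322474≈1.898225; next y=1/10·(-0.967901)+1/2·1.898225≈0.852323

0 3 4.500 0.000
1 3 0.375 2.250
2 3 4.444 0.413
3 3 1.396 2.263
4 3 4.514 0.924
5 3 2.226 2.349
6 3 4.603 1.348
7 -1 -3.117 2.436
8 -1 4.195 -1.315
9 -1 -2.524 1.966
10 -1 2.922 -1.065
11 -1 -2.207 1.355
12 -1 1.898 -0.968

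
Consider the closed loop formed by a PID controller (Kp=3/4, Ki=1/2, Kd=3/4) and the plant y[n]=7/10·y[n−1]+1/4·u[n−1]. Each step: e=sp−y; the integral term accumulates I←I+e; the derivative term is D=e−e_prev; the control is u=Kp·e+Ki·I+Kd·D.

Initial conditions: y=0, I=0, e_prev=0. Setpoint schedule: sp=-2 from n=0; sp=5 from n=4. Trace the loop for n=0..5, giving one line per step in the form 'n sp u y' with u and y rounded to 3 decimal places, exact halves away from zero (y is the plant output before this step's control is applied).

(exact arithmetic carried between steps; '≈' marks a value shown rounded to 6 d.p. or computed from one; I and e_prev carry over from the previous line; the table rounds u and y to 3 d.p., halves away from zero)
n=0: y=0, sp=-2, e=sp−y=-2; I=-2, D=e−e_prev=-2; u=3/4·(-2)+1/2·(-2)+3/4·(-2)=-4; next y=7/10·0+1/4·(-4)=-1
n=1: y=-1, sp=-2, e=sp−y=-1; I=-3, D=e−e_prev=1; u=3/4·(-1)+1/2·(-3)+3/4·1=-1.5; next y=7/10·(-1)+1/4·(-1.5)=-1.075
n=2: y=-1.075, sp=-2, e=sp−y=-0.925; I=-3.925, D=e−e_prev=0.075; u=3/4·(-0.925)+1/2·(-3.925)+3/4·0.075=-2.6; next y=7/10·(-1.075)+1/4·(-2.6)=-1.4025
n=3: y=-1.4025, sp=-2, e=sp−y=-0.5975; I=-4.5225, D=e−e_prev=0.3275; u=3/4·(-0.5975)+1/2·(-4.5225)+3/4·0.3275=-2.46375; next y=7/10·(-1.4025)+1/4·(-2.46375)≈-1.597688
n=4: y≈-1.597688, sp=5, e=sp−y≈6.597688; I≈2.075188, D=e−e_prev≈7.195188; u=3/4·6.597688+1/2·2.075188+3/4·7.195188≈11.38225; next y=7/10·(-1.597688)+1/4·11.38225≈1.727181
n=5: y≈1.727181, sp=5, e=sp−y≈3.272819; I≈5.348006, D=e−e_prev≈-3.324869; u=3/4·3.272819+1/2·5.348006+3/4·(-3.324869)≈2.634966; next y=7/10·1.727181+1/4·2.634966≈1.867768

0 -2 -4.000 0.000
1 -2 -1.500 -1.000
2 -2 -2.600 -1.075
3 -2 -2.464 -1.403
4 5 11.382 -1.598
5 5 2.635 1.727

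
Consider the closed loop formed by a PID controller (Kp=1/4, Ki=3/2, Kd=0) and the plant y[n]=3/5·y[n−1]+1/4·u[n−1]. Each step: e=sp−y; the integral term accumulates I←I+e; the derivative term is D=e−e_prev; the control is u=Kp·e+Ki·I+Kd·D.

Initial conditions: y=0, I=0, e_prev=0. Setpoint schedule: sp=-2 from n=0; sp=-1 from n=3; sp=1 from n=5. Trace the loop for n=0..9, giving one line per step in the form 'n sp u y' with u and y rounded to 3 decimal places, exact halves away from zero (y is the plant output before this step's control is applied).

0 -2 -3.500 0.000
1 -2 -4.969 -0.875
2 -2 -5.095 -1.767
3 -1 -2.702 -2.334
4 -1 -1.153 -2.076
5 1 3.012 -1.534
6 1 4.421 -0.167
7 1 4.121 1.005
8 1 3.014 1.633
9 1 1.889 1.733

(exact arithmetic carried between steps; '≈' marks a value shown rounded to 6 d.p. or computed from one; I and e_prev carry over from the previous line; the table rounds u and y to 3 d.p., halves away from zero)
n=0: y=0, sp=-2, e=sp−y=-2; I=-2, D=e−e_prev=-2; u=1/4·(-2)+3/2·(-2)+0·(-2)=-3.5; next y=3/5·0+1/4·(-3.5)=-0.875
n=1: y=-0.875, sp=-2, e=sp−y=-1.125; I=-3.125, D=e−e_prev=0.875; u=1/4·(-1.125)+3/2·(-3.125)+0·0.875=-4.96875; next y=3/5·(-0.875)+1/4·(-4.96875)≈-1.767188
n=2: y≈-1.767188, sp=-2, e=sp−y≈-0.232813; I≈-3.357813, D=e−e_prev≈0.892188; u=1/4·(-0.232813)+3/2·(-3.357813)+0·0.892188≈-5.094922; next y=3/5·(-1.767188)+1/4·(-5.094922)≈-2.334043
n=3: y≈-2.334043, sp=-1, e=sp−y≈1.334043; I≈-2.023770, D=e−e_prev≈1.566855; u=1/4·1.334043+3/2·(-2.023770)+0·1.566855≈-2.702144; next y=3/5·(-2.334043)+1/4·(-2.702144)≈-2.075962
n=4: y≈-2.075962, sp=-1, e=sp−y≈1.075962; I≈-0.947808, D=e−e_prev≈-0.258081; u=1/4·1.075962+3/2·(-0.947808)+0·(-0.258081)≈-1.152721; next y=3/5·(-2.075962)+1/4·(-1.152721)≈-1.533757
n=5: y≈-1.533757, sp=1, e=sp−y≈2.533757; I≈1.585949, D=e−e_prev≈1.457796; u=1/4·2.533757+3/2·1.585949+0·1.457796≈3.012364; next y=3/5·(-1.533757)+1/4·3.012364≈-0.167164
n=6: y≈-0.167164, sp=1, e=sp−y≈1.167164; I≈2.753113, D=e−e_prev≈-1.366594; u=1/4·1.167164+3/2·2.753113+0·(-1.366594)≈4.421460; next y=3/5·(-0.167164)+1/4·4.421460≈1.005067
n=7: y≈1.005067, sp=1, e=sp−y≈-0.005067; I≈2.748046, D=e−e_prev≈-1.172231; u=1/4·(-0.005067)+3/2·2.748046+0·(-1.172231)≈4.120802; next y=3/5·1.005067+1/4·4.120802≈1.633241
n=8: y≈1.633241, sp=1, e=sp−y≈-0.633241; I≈2.114805, D=e−e_prev≈-0.628174; u=1/4·(-0.633241)+3/2·2.114805+0·(-0.628174)≈3.013898; next y=3/5·1.633241+1/4·3.013898≈1.733419
n=9: y≈1.733419, sp=1, e=sp−y≈-0.733419; I≈1.381386, D=e−e_prev≈-0.100178; u=1/4·(-0.733419)+3/2·1.381386+0·(-0.100178)≈1.888725; next y=3/5·1.733419+1/4·1.888725≈1.512233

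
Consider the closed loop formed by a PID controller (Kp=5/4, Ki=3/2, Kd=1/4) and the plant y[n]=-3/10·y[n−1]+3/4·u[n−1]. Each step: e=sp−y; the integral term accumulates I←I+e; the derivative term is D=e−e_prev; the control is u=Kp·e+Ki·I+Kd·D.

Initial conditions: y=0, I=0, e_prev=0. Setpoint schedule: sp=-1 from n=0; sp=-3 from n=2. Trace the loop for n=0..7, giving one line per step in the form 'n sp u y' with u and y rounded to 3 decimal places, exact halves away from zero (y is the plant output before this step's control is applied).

0 -1 -3.000 0.000
1 -1 2.500 -2.250
2 -3 -16.588 2.550
3 -3 24.054 -13.206
4 -3 -70.200 22.002
5 -3 144.858 -59.251
6 -3 -348.089 126.419
7 -3 780.434 -298.992

(exact arithmetic carried between steps; '≈' marks a value shown rounded to 6 d.p. or computed from one; I and e_prev carry over from the previous line; the table rounds u and y to 3 d.p., halves away from zero)
n=0: y=0, sp=-1, e=sp−y=-1; I=-1, D=e−e_prev=-1; u=5/4·(-1)+3/2·(-1)+1/4·(-1)=-3; next y=-3/10·0+3/4·(-3)=-2.25
n=1: y=-2.25, sp=-1, e=sp−y=1.25; I=0.25, D=e−e_prev=2.25; u=5/4·1.25+3/2·0.25+1/4·2.25=2.5; next y=-3/10·(-2.25)+3/4·2.5=2.55
n=2: y=2.55, sp=-3, e=sp−y=-5.55; I=-5.3, D=e−e_prev=-6.8; u=5/4·(-5.55)+3/2·(-5.3)+1/4·(-6.8)=-16.5875; next y=-3/10·2.55+3/4·(-16.5875)=-13.205625
n=3: y=-13.205625, sp=-3, e=sp−y=10.205625; I=4.905625, D=e−e_prev=15.755625; u=5/4·10.205625+3/2·4.905625+1/4·15.755625=24.054375; next y=-3/10·(-13.205625)+3/4·24.054375≈22.002469
n=4: y≈22.002469, sp=-3, e=sp−y≈-25.002469; I≈-20.096844, D=e−e_prev≈-35.208094; u=5/4·(-25.002469)+3/2·(-20.096844)+1/4·(-35.208094)≈-70.200375; next y=-3/10·22.002469+3/4·(-70.200375)≈-59.251022
n=5: y≈-59.251022, sp=-3, e=sp−y≈56.251022; I≈36.154178, D=e−e_prev≈81.253491; u=5/4·56.251022+3/2·36.154178+1/4·81.253491≈144.858417; next y=-3/10·(-59.251022)+3/4·144.858417≈126.419119
n=6: y≈126.419119, sp=-3, e=sp−y≈-129.419119; I≈-93.264941, D=e−e_prev≈-185.670141; u=5/4·(-129.419119)+3/2·(-93.264941)+1/4·(-185.670141)≈-348.088847; next y=-3/10·126.419119+3/4·(-348.088847)≈-298.992371
n=7: y≈-298.992371, sp=-3, e=sp−y≈295.992371; I≈202.727429, D=e−e_prev≈425.411490; u=5/4·295.992371+3/2·202.727429+1/4·425.411490≈780.434480; next y=-3/10·(-298.992371)+3/4·780.434480≈675.023571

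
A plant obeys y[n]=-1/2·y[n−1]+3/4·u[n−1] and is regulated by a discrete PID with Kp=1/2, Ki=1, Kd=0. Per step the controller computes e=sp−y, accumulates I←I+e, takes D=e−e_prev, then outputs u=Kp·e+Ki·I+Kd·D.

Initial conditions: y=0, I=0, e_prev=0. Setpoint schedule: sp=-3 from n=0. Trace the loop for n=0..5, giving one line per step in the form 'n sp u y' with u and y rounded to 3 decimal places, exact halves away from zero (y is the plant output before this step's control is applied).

(exact arithmetic carried between steps; '≈' marks a value shown rounded to 6 d.p. or computed from one; I and e_prev carry over from the previous line; the table rounds u and y to 3 d.p., halves away from zero)
n=0: y=0, sp=-3, e=sp−y=-3; I=-3, D=e−e_prev=-3; u=1/2·(-3)+1·(-3)+0·(-3)=-4.5; next y=-1/2·0+3/4·(-4.5)=-3.375
n=1: y=-3.375, sp=-3, e=sp−y=0.375; I=-2.625, D=e−e_prev=3.375; u=1/2·0.375+1·(-2.625)+0·3.375=-2.4375; next y=-1/2·(-3.375)+3/4·(-2.4375)=-0.140625
n=2: y=-0.140625, sp=-3, e=sp−y=-2.859375; I=-5.484375, D=e−e_prev=-3.234375; u=1/2·(-2.859375)+1·(-5.484375)+0·(-3.234375)≈-6.914063; next y=-1/2·(-0.140625)+3/4·(-6.914063)≈-5.115234
n=3: y≈-5.115234, sp=-3, e=sp−y≈2.115234; I≈-3.369141, D=e−e_prev≈4.974609; u=1/2·2.115234+1·(-3.369141)+0·4.974609≈-2.311523; next y=-1/2·(-5.115234)+3/4·(-2.311523)≈0.823975
n=4: y≈0.823975, sp=-3, e=sp−y≈-3.823975; I≈-7.193115, D=e−e_prev≈-5.939209; u=1/2·(-3.823975)+1·(-7.193115)+0·(-5.939209)≈-9.105103; next y=-1/2·0.823975+3/4·(-9.105103)≈-7.240814
n=5: y≈-7.240814, sp=-3, e=sp−y≈4.240814; I≈-2.952301, D=e−e_prev≈8.064789; u=1/2·4.240814+1·(-2.952301)+0·8.064789≈-0.831894; next y=-1/2·(-7.240814)+3/4·(-0.831894)≈2.996487

0 -3 -4.500 0.000
1 -3 -2.438 -3.375
2 -3 -6.914 -0.141
3 -3 -2.312 -5.115
4 -3 -9.105 0.824
5 -3 -0.832 -7.241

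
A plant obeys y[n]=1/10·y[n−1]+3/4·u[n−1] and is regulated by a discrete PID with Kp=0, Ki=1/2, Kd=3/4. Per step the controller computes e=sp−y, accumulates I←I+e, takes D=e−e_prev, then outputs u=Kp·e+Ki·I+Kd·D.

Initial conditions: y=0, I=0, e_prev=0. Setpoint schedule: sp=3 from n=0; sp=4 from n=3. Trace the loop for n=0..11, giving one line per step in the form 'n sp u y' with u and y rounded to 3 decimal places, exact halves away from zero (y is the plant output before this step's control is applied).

0 3 3.750 0.000
1 3 -0.516 2.813
2 3 5.335 -0.105
3 4 0.829 3.991
4 4 6.868 1.021
5 4 0.840 5.253
6 4 8.510 1.155
7 4 0.180 6.498
8 4 10.080 0.785
9 4 -1.164 7.638
10 4 11.841 -0.109
11 4 -3.139 8.870

(exact arithmetic carried between steps; '≈' marks a value shown rounded to 6 d.p. or computed from one; I and e_prev carry over from the previous line; the table rounds u and y to 3 d.p., halves away from zero)
n=0: y=0, sp=3, e=sp−y=3; I=3, D=e−e_prev=3; u=0·3+1/2·3+3/4·3=3.75; next y=1/10·0+3/4·3.75=2.8125
n=1: y=2.8125, sp=3, e=sp−y=0.1875; I=3.1875, D=e−e_prev=-2.8125; u=0·0.1875+1/2·3.1875+3/4·(-2.8125)=-0.515625; next y=1/10·2.8125+3/4·(-0.515625)≈-0.105469
n=2: y≈-0.105469, sp=3, e=sp−y≈3.105469; I≈6.292969, D=e−e_prev≈2.917969; u=0·3.105469+1/2·6.292969+3/4·2.917969≈5.334961; next y=1/10·(-0.105469)+3/4·5.334961≈3.990674
n=3: y≈3.990674, sp=4, e=sp−y≈0.009326; I≈6.302295, D=e−e_prev≈-3.096143; u=0·0.009326+1/2·6.302295+3/4·(-3.096143)≈0.829041; next y=1/10·3.990674+3/4·0.829041≈1.020848
n=4: y≈1.020848, sp=4, e=sp−y≈2.979152; I≈9.281447, D=e−e_prev≈2.969826; u=0·2.979152+1/2·9.281447+3/4·2.969826≈6.868093; next y=1/10·1.020848+3/4·6.868093≈5.253155
n=5: y≈5.253155, sp=4, e=sp−y≈-1.253155; I≈8.028293, D=e−e_prev≈-4.232307; u=0·(-1.253155)+1/2·8.028293+3/4·(-4.232307)≈0.839916; next y=1/10·5.253155+3/4·0.839916≈1.155253
n=6: y≈1.155253, sp=4, e=sp−y≈2.844747; I≈10.873040, D=e−e_prev≈4.097902; u=0·2.844747+1/2·10.873040+3/4·4.097902≈8.509947; next y=1/10·1.155253+3/4·8.509947≈6.497985
n=7: y≈6.497985, sp=4, e=sp−y≈-2.497985; I≈8.375055, D=e−e_prev≈-5.342733; u=0·(-2.497985)+1/2·8.375055+3/4·(-5.342733)≈0.180478; next y=1/10·6.497985+3/4·0.180478≈0.785157
n=8: y≈0.785157, sp=4, e=sp−y≈3.214843; I≈11.589898, D=e−e_prev≈5.712828; u=0·3.214843+1/2·11.589898+3/4·5.712828≈10.079570; next y=1/10·0.785157+3/4·10.079570≈7.638193
n=9: y≈7.638193, sp=4, e=sp−y≈-3.638193; I≈7.951705, D=e−e_prev≈-6.853036; u=0·(-3.638193)+1/2·7.951705+3/4·(-6.853036)≈-1.163925; next y=1/10·7.638193+3/4·(-1.163925)≈-0.109124
n=10: y≈-0.109124, sp=4, e=sp−y≈4.109124; I≈12.060829, D=e−e_prev≈7.747318; u=0·4.109124+1/2·12.060829+3/4·7.747318≈11.840903; next y=1/10·(-0.109124)+3/4·11.840903≈8.869765
n=11: y≈8.869765, sp=4, e=sp−y≈-4.869765; I≈7.191064, D=e−e_prev≈-8.978889; u=0·(-4.869765)+1/2·7.191064+3/4·(-8.978889)≈-3.138634; next y=1/10·8.869765+3/4·(-3.138634)≈-1.466999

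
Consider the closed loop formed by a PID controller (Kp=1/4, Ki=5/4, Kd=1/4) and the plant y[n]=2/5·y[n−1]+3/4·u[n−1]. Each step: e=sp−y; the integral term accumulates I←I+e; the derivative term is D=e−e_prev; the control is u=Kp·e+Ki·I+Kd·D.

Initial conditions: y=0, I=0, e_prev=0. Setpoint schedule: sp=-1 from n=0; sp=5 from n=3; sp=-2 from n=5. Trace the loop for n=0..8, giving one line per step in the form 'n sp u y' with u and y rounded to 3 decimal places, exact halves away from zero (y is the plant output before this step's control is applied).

(exact arithmetic carried between steps; '≈' marks a value shown rounded to 6 d.p. or computed from one; I and e_prev carry over from the previous line; the table rounds u and y to 3 d.p., halves away from zero)
n=0: y=0, sp=-1, e=sp−y=-1; I=-1, D=e−e_prev=-1; u=1/4·(-1)+5/4·(-1)+1/4·(-1)=-1.75; next y=2/5·0+3/4·(-1.75)=-1.3125
n=1: y=-1.3125, sp=-1, e=sp−y=0.3125; I=-0.6875, D=e−e_prev=1.3125; u=1/4·0.3125+5/4·(-0.6875)+1/4·1.3125=-0.453125; next y=2/5·(-1.3125)+3/4·(-0.453125)≈-0.864844
n=2: y≈-0.864844, sp=-1, e=sp−y≈-0.135156; I≈-0.822656, D=e−e_prev≈-0.447656; u=1/4·(-0.135156)+5/4·(-0.822656)+1/4·(-0.447656)≈-1.174023; next y=2/5·(-0.864844)+3/4·(-1.174023)≈-1.226455
n=3: y≈-1.226455, sp=5, e=sp−y≈6.226455; I≈5.403799, D=e−e_prev≈6.361611; u=1/4·6.226455+5/4·5.403799+1/4·6.361611≈9.901765; next y=2/5·(-1.226455)+3/4·9.901765≈6.935742
n=4: y≈6.935742, sp=5, e=sp−y≈-1.935742; I≈3.468057, D=e−e_prev≈-8.162197; u=1/4·(-1.935742)+5/4·3.468057+1/4·(-8.162197)≈1.810587; next y=2/5·6.935742+3/4·1.810587≈4.132237
n=5: y≈4.132237, sp=-2, e=sp−y≈-6.132237; I≈-2.664180, D=e−e_prev≈-4.196495; u=1/4·(-6.132237)+5/4·(-2.664180)+1/4·(-4.196495)≈-5.912407; next y=2/5·4.132237+3/4·(-5.912407)≈-2.781411
n=6: y≈-2.781411, sp=-2, e=sp−y≈0.781411; I≈-1.882769, D=e−e_prev≈6.913648; u=1/4·0.781411+5/4·(-1.882769)+1/4·6.913648≈-0.429696; next y=2/5·(-2.781411)+3/4·(-0.429696)≈-1.434837
n=7: y≈-1.434837, sp=-2, e=sp−y≈-0.565163; I≈-2.447932, D=e−e_prev≈-1.346574; u=1/4·(-0.565163)+5/4·(-2.447932)+1/4·(-1.346574)≈-3.537850; next y=2/5·(-1.434837)+3/4·(-3.537850)≈-3.227322
n=8: y≈-3.227322, sp=-2, e=sp−y≈1.227322; I≈-1.220610, D=e−e_prev≈1.792485; u=1/4·1.227322+5/4·(-1.220610)+1/4·1.792485≈-0.770811; next y=2/5·(-3.227322)+3/4·(-0.770811)≈-1.869037

0 -1 -1.750 0.000
1 -1 -0.453 -1.313
2 -1 -1.174 -0.865
3 5 9.902 -1.226
4 5 1.811 6.936
5 -2 -5.912 4.132
6 -2 -0.430 -2.781
7 -2 -3.538 -1.435
8 -2 -0.771 -3.227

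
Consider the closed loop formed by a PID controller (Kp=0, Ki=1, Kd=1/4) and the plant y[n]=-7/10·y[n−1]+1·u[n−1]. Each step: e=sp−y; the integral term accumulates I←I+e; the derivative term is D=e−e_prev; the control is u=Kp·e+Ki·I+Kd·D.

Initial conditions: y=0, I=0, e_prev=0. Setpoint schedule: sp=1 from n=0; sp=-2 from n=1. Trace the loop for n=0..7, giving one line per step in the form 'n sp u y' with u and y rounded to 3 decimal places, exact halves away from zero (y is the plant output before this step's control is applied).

(exact arithmetic carried between steps; '≈' marks a value shown rounded to 6 d.p. or computed from one; I and e_prev carry over from the previous line; the table rounds u and y to 3 d.p., halves away from zero)
n=0: y=0, sp=1, e=sp−y=1; I=1, D=e−e_prev=1; u=0·1+1·1+1/4·1=1.25; next y=-7/10·0+1·1.25=1.25
n=1: y=1.25, sp=-2, e=sp−y=-3.25; I=-2.25, D=e−e_prev=-4.25; u=0·(-3.25)+1·(-2.25)+1/4·(-4.25)=-3.3125; next y=-7/10·1.25+1·(-3.3125)=-4.1875
n=2: y=-4.1875, sp=-2, e=sp−y=2.1875; I=-0.0625, D=e−e_prev=5.4375; u=0·2.1875+1·(-0.0625)+1/4·5.4375=1.296875; next y=-7/10·(-4.1875)+1·1.296875=4.228125
n=3: y=4.228125, sp=-2, e=sp−y=-6.228125; I=-6.290625, D=e−e_prev=-8.415625; u=0·(-6.228125)+1·(-6.290625)+1/4·(-8.415625)≈-8.394531; next y=-7/10·4.228125+1·(-8.394531)≈-11.354219
n=4: y≈-11.354219, sp=-2, e=sp−y≈9.354219; I≈3.063594, D=e−e_prev≈15.582344; u=0·9.354219+1·3.063594+1/4·15.582344≈6.959180; next y=-7/10·(-11.354219)+1·6.959180≈14.907133
n=5: y≈14.907133, sp=-2, e=sp−y≈-16.907133; I≈-13.843539, D=e−e_prev≈-26.261352; u=0·(-16.907133)+1·(-13.843539)+1/4·(-26.261352)≈-20.408877; next y=-7/10·14.907133+1·(-20.408877)≈-30.843870
n=6: y≈-30.843870, sp=-2, e=sp−y≈28.843870; I≈15.000331, D=e−e_prev≈45.751003; u=0·28.843870+1·15.000331+1/4·45.751003≈26.438082; next y=-7/10·(-30.843870)+1·26.438082≈48.028790
n=7: y≈48.028790, sp=-2, e=sp−y≈-50.028790; I≈-35.028460, D=e−e_prev≈-78.872660; u=0·(-50.028790)+1·(-35.028460)+1/4·(-78.872660)≈-54.746625; next y=-7/10·48.028790+1·(-54.746625)≈-88.366778

0 1 1.250 0.000
1 -2 -3.313 1.250
2 -2 1.297 -4.188
3 -2 -8.395 4.228
4 -2 6.959 -11.354
5 -2 -20.409 14.907
6 -2 26.438 -30.844
7 -2 -54.747 48.029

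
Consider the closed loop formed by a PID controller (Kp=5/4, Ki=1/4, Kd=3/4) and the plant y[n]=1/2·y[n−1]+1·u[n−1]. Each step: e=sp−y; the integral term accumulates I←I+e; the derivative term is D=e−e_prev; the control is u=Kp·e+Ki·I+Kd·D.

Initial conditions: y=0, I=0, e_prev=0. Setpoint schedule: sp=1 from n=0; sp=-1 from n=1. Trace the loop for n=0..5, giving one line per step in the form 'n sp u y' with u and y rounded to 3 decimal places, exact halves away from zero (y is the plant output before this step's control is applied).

0 1 2.250 0.000
1 -1 -7.813 2.250
2 -1 14.672 -6.688
3 -1 -31.145 11.328
4 -1 62.104 -25.480
5 -1 -127.782 49.364

(exact arithmetic carried between steps; '≈' marks a value shown rounded to 6 d.p. or computed from one; I and e_prev carry over from the previous line; the table rounds u and y to 3 d.p., halves away from zero)
n=0: y=0, sp=1, e=sp−y=1; I=1, D=e−e_prev=1; u=5/4·1+1/4·1+3/4·1=2.25; next y=1/2·0+1·2.25=2.25
n=1: y=2.25, sp=-1, e=sp−y=-3.25; I=-2.25, D=e−e_prev=-4.25; u=5/4·(-3.25)+1/4·(-2.25)+3/4·(-4.25)=-7.8125; next y=1/2·2.25+1·(-7.8125)=-6.6875
n=2: y=-6.6875, sp=-1, e=sp−y=5.6875; I=3.4375, D=e−e_prev=8.9375; u=5/4·5.6875+1/4·3.4375+3/4·8.9375=14.671875; next y=1/2·(-6.6875)+1·14.671875=11.328125
n=3: y=11.328125, sp=-1, e=sp−y=-12.328125; I=-8.890625, D=e−e_prev=-18.015625; u=5/4·(-12.328125)+1/4·(-8.890625)+3/4·(-18.015625)≈-31.144531; next y=1/2·11.328125+1·(-31.144531)≈-25.480469
n=4: y≈-25.480469, sp=-1, e=sp−y≈24.480469; I≈15.589844, D=e−e_prev≈36.808594; u=5/4·24.480469+1/4·15.589844+3/4·36.808594≈62.104492; next y=1/2·(-25.480469)+1·62.104492≈49.364258
n=5: y≈49.364258, sp=-1, e=sp−y≈-50.364258; I≈-34.774414, D=e−e_prev≈-74.844727; u=5/4·(-50.364258)+1/4·(-34.774414)+3/4·(-74.844727)≈-127.782471; next y=1/2·49.364258+1·(-127.782471)≈-103.100342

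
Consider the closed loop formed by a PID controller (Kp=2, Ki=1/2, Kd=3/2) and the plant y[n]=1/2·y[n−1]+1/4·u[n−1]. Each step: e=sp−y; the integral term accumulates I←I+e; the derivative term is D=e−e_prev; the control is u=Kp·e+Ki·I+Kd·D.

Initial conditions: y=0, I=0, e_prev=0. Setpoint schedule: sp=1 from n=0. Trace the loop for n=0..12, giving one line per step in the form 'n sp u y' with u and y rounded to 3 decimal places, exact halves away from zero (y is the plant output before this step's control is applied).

(exact arithmetic carried between steps; '≈' marks a value shown rounded to 6 d.p. or computed from one; I and e_prev carry over from the previous line; the table rounds u and y to 3 d.p., halves away from zero)
n=0: y=0, sp=1, e=sp−y=1; I=1, D=e−e_prev=1; u=2·1+1/2·1+3/2·1=4; next y=1/2·0+1/4·4=1
n=1: y=1, sp=1, e=sp−y=0; I=1, D=e−e_prev=-1; u=2·0+1/2·1+3/2·(-1)=-1; next y=1/2·1+1/4·(-1)=0.25
n=2: y=0.25, sp=1, e=sp−y=0.75; I=1.75, D=e−e_prev=0.75; u=2·0.75+1/2·1.75+3/2·0.75=3.5; next y=1/2·0.25+1/4·3.5=1
n=3: y=1, sp=1, e=sp−y=0; I=1.75, D=e−e_prev=-0.75; u=2·0+1/2·1.75+3/2·(-0.75)=-0.25; next y=1/2·1+1/4·(-0.25)=0.4375
n=4: y=0.4375, sp=1, e=sp−y=0.5625; I=2.3125, D=e−e_prev=0.5625; u=2·0.5625+1/2·2.3125+3/2·0.5625=3.125; next y=1/2·0.4375+1/4·3.125=1
n=5: y=1, sp=1, e=sp−y=0; I=2.3125, D=e−e_prev=-0.5625; u=2·0+1/2·2.3125+3/2·(-0.5625)=0.3125; next y=1/2·1+1/4·0.3125=0.578125
n=6: y=0.578125, sp=1, e=sp−y=0.421875; I=2.734375, D=e−e_prev=0.421875; u=2·0.421875+1/2·2.734375+3/2·0.421875=2.84375; next y=1/2·0.578125+1/4·2.84375=1
n=7: y=1, sp=1, e=sp−y=0; I=2.734375, D=e−e_prev=-0.421875; u=2·0+1/2·2.734375+3/2·(-0.421875)=0.734375; next y=1/2·1+1/4·0.734375≈0.683594
n=8: y≈0.683594, sp=1, e=sp−y≈0.316406; I≈3.050781, D=e−e_prev≈0.316406; u=2·0.316406+1/2·3.050781+3/2·0.316406≈2.632813; next y=1/2·0.683594+1/4·2.632813≈1
n=9: y=1, sp=1, e=sp−y=0; I≈3.050781, D=e−e_prev≈-0.316406; u=2·0+1/2·3.050781+3/2·(-0.316406)≈1.050781; next y=1/2·1+1/4·1.050781≈0.762695
n=10: y≈0.762695, sp=1, e=sp−y≈0.237305; I≈3.288086, D=e−e_prev≈0.237305; u=2·0.237305+1/2·3.288086+3/2·0.237305≈2.474609; next y=1/2·0.762695+1/4·2.474609≈1
n=11: y=1, sp=1, e=sp−y=0; I≈3.288086, D=e−e_prev≈-0.237305; u=2·0+1/2·3.288086+3/2·(-0.237305)≈1.288086; next y=1/2·1+1/4·1.288086≈0.822021
n=12: y≈0.822021, sp=1, e=sp−y≈0.177979; I≈3.466064, D=e−e_prev≈0.177979; u=2·0.177979+1/2·3.466064+3/2·0.177979≈2.355957; next y=1/2·0.822021+1/4·2.355957≈1

0 1 4.000 0.000
1 1 -1.000 1.000
2 1 3.500 0.250
3 1 -0.250 1.000
4 1 3.125 0.438
5 1 0.313 1.000
6 1 2.844 0.578
7 1 0.734 1.000
8 1 2.633 0.684
9 1 1.051 1.000
10 1 2.475 0.763
11 1 1.288 1.000
12 1 2.356 0.822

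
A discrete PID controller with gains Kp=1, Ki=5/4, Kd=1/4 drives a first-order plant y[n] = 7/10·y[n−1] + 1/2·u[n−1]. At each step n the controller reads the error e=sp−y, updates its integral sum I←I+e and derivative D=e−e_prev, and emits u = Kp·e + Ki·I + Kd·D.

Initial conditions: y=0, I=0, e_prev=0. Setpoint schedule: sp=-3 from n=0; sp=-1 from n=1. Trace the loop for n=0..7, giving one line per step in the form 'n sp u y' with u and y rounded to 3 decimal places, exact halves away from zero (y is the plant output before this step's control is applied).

0 -3 -7.500 0.000
1 -1 3.875 -3.750
2 -1 -1.781 -0.688
3 -1 0.305 -1.372
4 -1 -0.811 -0.808
5 -1 -0.502 -0.971
6 -1 -0.680 -0.931
7 -1 -0.605 -0.992

(exact arithmetic carried between steps; '≈' marks a value shown rounded to 6 d.p. or computed from one; I and e_prev carry over from the previous line; the table rounds u and y to 3 d.p., halves away from zero)
n=0: y=0, sp=-3, e=sp−y=-3; I=-3, D=e−e_prev=-3; u=1·(-3)+5/4·(-3)+1/4·(-3)=-7.5; next y=7/10·0+1/2·(-7.5)=-3.75
n=1: y=-3.75, sp=-1, e=sp−y=2.75; I=-0.25, D=e−e_prev=5.75; u=1·2.75+5/4·(-0.25)+1/4·5.75=3.875; next y=7/10·(-3.75)+1/2·3.875=-0.6875
n=2: y=-0.6875, sp=-1, e=sp−y=-0.3125; I=-0.5625, D=e−e_prev=-3.0625; u=1·(-0.3125)+5/4·(-0.5625)+1/4·(-3.0625)=-1.78125; next y=7/10·(-0.6875)+1/2·(-1.78125)=-1.371875
n=3: y=-1.371875, sp=-1, e=sp−y=0.371875; I=-0.190625, D=e−e_prev=0.684375; u=1·0.371875+5/4·(-0.190625)+1/4·0.684375≈0.304688; next y=7/10·(-1.371875)+1/2·0.304688≈-0.807969
n=4: y≈-0.807969, sp=-1, e=sp−y≈-0.192031; I≈-0.382656, D=e−e_prev≈-0.563906; u=1·(-0.192031)+5/4·(-0.382656)+1/4·(-0.563906)≈-0.811328; next y=7/10·(-0.807969)+1/2·(-0.811328)≈-0.971242
n=5: y≈-0.971242, sp=-1, e=sp−y≈-0.028758; I≈-0.411414, D=e−e_prev≈0.163273; u=1·(-0.028758)+5/4·(-0.411414)+1/4·0.163273≈-0.502207; next y=7/10·(-0.971242)+1/2·(-0.502207)≈-0.930973
n=6: y≈-0.930973, sp=-1, e=sp−y≈-0.069027; I≈-0.480441, D=e−e_prev≈-0.040269; u=1·(-0.069027)+5/4·(-0.480441)+1/4·(-0.040269)≈-0.679646; next y=7/10·(-0.930973)+1/2·(-0.679646)≈-0.991504
n=7: y≈-0.991504, sp=-1, e=sp−y≈-0.008496; I≈-0.488937, D=e−e_prev≈0.060531; u=1·(-0.008496)+5/4·(-0.488937)+1/4·0.060531≈-0.604535; next y=7/10·(-0.991504)+1/2·(-0.604535)≈-0.996320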